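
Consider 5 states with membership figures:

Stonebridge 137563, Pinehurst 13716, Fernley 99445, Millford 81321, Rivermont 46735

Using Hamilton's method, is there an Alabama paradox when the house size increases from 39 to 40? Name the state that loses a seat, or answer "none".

Pinehurst

At 39 seats: Stonebridge 14, Pinehurst 2, Fernley 10, Millford 8, Rivermont 5.
At 40 seats: Stonebridge 15, Pinehurst 1, Fernley 10, Millford 9, Rivermont 5.
Pinehurst drops from 2 to 1.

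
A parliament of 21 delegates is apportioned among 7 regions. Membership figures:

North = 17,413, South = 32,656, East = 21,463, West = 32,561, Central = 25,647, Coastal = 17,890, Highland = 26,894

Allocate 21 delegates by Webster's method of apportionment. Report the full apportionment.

Standard divisor 174524/21 ≈ 8310.667; standard quotas: North 2.095, South 3.929, East 2.583, West 3.918, Central 3.086, Coastal 2.153, Highland 3.236.
Rounding to the nearest integer gives North 2, South 4, East 3, West 4, Central 3, Coastal 2, Highland 3 — total 21, matching the house size, so no adjustment is needed.

North=2, South=4, East=3, West=4, Central=3, Coastal=2, Highland=3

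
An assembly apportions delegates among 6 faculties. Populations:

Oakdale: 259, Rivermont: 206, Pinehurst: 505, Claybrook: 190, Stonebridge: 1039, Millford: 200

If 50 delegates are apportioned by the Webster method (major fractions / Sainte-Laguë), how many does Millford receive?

4

Standard divisor 2399/50 ≈ 47.98; standard quotas: Oakdale 5.398, Rivermont 4.293, Pinehurst 10.525, Claybrook 3.960, Stonebridge 21.655, Millford 4.168.
Rounding to the nearest integer gives Oakdale 5, Rivermont 4, Pinehurst 11, Claybrook 4, Stonebridge 22, Millford 4 — total 50, matching the house size, so no adjustment is needed.
Millford receives 4.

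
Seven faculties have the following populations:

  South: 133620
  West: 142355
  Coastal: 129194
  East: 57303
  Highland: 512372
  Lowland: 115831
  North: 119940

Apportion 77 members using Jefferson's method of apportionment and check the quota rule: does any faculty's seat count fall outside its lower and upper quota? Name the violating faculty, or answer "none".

Standard quotas: South 8.499, West 9.054, Coastal 8.217, East 3.645, Highland 32.589, Lowland 7.367, North 7.629.
Jefferson allocation: South 8, West 9, Coastal 8, East 3, Highland 34, Lowland 7, North 8.
Highland has quota 32.589 (lower 32, upper 33) but receives 34 — outside the quota interval.

Highland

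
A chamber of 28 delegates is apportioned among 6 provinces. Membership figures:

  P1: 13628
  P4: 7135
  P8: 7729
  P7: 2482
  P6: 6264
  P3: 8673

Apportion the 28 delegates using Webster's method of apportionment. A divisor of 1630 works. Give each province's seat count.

With modified divisor 1630: modified quotas P1 8.361, P4 4.377, P8 4.742, P7 1.523, P6 3.843, P3 5.321.
Rounding to the nearest integer: P1 8, P4 4, P8 5, P7 2, P6 4, P3 5 (total 28).

P1 8, P4 4, P8 5, P7 2, P6 4, P3 5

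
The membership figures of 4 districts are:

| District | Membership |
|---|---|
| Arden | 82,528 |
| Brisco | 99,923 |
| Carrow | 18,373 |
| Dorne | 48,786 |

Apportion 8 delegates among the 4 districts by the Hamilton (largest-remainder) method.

Arden: 3, Brisco: 3, Carrow: 1, Dorne: 1

The standard divisor is 249610/8 ≈ 31201.25.
Standard quotas: Arden 2.6450, Brisco 3.2025, Carrow 0.5889, Dorne 1.5636.
Lower quotas: Arden 2, Brisco 3, Carrow 0, Dorne 1 (sum 6, leaving 2 seats).
Remainders in descending order: Arden 0.6450, Carrow 0.5889, Dorne 0.5636, Brisco 0.2025.
Largest remainders: Arden, Carrow receive the extra seats.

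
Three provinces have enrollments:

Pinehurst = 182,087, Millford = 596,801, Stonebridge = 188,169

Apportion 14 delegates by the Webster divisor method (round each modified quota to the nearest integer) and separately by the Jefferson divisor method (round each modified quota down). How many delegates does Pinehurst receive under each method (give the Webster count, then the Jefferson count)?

3 and 2

Webster: Pinehurst 3, Millford 8, Stonebridge 3.
Jefferson: Pinehurst 2, Millford 9, Stonebridge 3.
Pinehurst gets 3 under Webster and 2 under Jefferson.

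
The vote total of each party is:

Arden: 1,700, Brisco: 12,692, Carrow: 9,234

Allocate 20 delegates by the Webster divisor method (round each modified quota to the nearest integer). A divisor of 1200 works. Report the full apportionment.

With modified divisor 1200: modified quotas Arden 1.417, Brisco 10.577, Carrow 7.695.
Rounding to the nearest integer: Arden 1, Brisco 11, Carrow 8 (total 20).

Arden 1, Brisco 11, Carrow 8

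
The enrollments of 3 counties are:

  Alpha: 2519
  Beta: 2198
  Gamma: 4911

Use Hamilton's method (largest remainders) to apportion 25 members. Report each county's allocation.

Alpha 6, Beta 6, Gamma 13

The standard divisor is 9628/25 ≈ 385.12.
Standard quotas: Alpha 6.541, Beta 5.707, Gamma 12.752.
Lower quotas: Alpha 6, Beta 5, Gamma 12 (sum 23, leaving 2 seats).
Remainders in descending order: Gamma 0.752, Beta 0.707, Alpha 0.541.
The surplus seats go to Gamma, Beta.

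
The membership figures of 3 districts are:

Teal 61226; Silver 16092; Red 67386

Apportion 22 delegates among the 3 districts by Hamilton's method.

The standard divisor is 144704/22 ≈ 6577.455.
Standard quotas: Teal 9.3085, Silver 2.4465, Red 10.2450.
Lower quotas: Teal 9, Silver 2, Red 10 (sum 21, leaving 1 seat).
Remainders in descending order: Silver 0.4465, Teal 0.3085, Red 0.2450.
Largest remainder: Silver receives the extra seat.

Teal=9; Silver=3; Red=10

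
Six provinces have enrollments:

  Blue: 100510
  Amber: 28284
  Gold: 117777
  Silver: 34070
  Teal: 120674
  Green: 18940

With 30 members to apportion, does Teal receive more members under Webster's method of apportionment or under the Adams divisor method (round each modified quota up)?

Webster: Blue 7, Amber 2, Gold 9, Silver 2, Teal 9, Green 1.
Adams: Blue 7, Amber 2, Gold 8, Silver 3, Teal 8, Green 2.
Teal gets 9 under Webster and 8 under Adams.

Webster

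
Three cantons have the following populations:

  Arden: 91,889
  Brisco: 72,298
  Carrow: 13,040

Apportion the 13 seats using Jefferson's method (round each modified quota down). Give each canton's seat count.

Standard divisor 177227/13 ≈ 13632.846; standard quotas: Arden 6.740, Brisco 5.303, Carrow 0.957.
Rounding down gives 6, 5, 0 = 11 seats, so the divisor must be adjusted.
With modified divisor 12500: modified quotas Arden 7.351, Brisco 5.784, Carrow 1.043.
Rounding down: Arden 7, Brisco 5, Carrow 1 (total 13).

Arden 7, Brisco 5, Carrow 1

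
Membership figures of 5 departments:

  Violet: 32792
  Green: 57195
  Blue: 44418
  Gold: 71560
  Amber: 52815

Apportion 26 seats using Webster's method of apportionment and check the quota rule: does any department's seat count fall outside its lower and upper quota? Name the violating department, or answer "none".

Standard quotas: Violet 3.295, Green 5.746, Blue 4.463, Gold 7.190, Amber 5.306.
Webster allocation: Violet 3, Green 6, Blue 5, Gold 7, Amber 5.
Every allocation lies between the lower and upper quota.

none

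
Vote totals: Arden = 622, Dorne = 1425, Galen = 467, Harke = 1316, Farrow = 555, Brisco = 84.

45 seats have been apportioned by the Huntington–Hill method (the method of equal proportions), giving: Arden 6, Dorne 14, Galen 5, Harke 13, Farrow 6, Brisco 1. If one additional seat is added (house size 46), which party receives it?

Dorne

Priority for the next seat is population ÷ (√(s·(s+1))).
Priorities: Arden 95.977, Dorne 98.334, Galen 85.262, Harke 97.548, Farrow 85.638, Brisco 59.397.
Highest priority: Dorne.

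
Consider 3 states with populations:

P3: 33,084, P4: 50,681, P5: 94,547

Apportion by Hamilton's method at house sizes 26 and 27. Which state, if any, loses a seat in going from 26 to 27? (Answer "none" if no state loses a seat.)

none

At 26 seats: P3 5, P4 7, P5 14.
At 27 seats: P3 5, P4 8, P5 14.
No state's allocation decreased.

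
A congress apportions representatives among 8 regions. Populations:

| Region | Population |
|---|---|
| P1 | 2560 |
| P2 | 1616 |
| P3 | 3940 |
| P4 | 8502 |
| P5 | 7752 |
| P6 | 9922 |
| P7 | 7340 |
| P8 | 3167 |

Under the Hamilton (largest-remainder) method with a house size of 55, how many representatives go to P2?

2

The standard divisor is 44799/55 ≈ 814.527.
Standard quotas: P1 3.1429, P2 1.9840, P3 4.8372, P4 10.4380, P5 9.5172, P6 12.1813, P7 9.0114, P8 3.8881.
Lower quotas: P1 3, P2 1, P3 4, P4 10, P5 9, P6 12, P7 9, P8 3 (sum 51, leaving 4 seats).
Remainders in descending order: P2 0.9840, P8 0.8881, P3 0.8372, P5 0.5172, P4 0.4380, P6 0.1813, P1 0.1429, P7 0.0114.
The surplus seats go to P2, P8, P3, P5.
P2 receives 2.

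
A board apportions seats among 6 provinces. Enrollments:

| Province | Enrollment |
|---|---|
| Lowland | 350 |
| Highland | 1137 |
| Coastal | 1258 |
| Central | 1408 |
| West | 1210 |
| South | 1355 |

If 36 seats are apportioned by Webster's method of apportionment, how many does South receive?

Standard divisor 6718/36 ≈ 186.611; standard quotas: Lowland 1.876, Highland 6.093, Coastal 6.741, Central 7.545, West 6.484, South 7.261.
Rounding to the nearest integer gives Lowland 2, Highland 6, Coastal 7, Central 8, West 6, South 7 — total 36, matching the house size, so no adjustment is needed.
South receives 7.

7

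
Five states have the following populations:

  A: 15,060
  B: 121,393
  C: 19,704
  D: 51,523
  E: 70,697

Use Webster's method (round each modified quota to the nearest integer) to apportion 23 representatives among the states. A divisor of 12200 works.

With modified divisor 12200: modified quotas A 1.234, B 9.950, C 1.615, D 4.223, E 5.795.
Rounding to the nearest integer: A 1, B 10, C 2, D 4, E 6 (total 23).

A: 1, B: 10, C: 2, D: 4, E: 6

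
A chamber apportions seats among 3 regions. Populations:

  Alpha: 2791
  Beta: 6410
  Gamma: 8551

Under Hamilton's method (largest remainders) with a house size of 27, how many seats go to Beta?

Total 17752; standard divisor 17752/27 ≈ 657.481.
Standard quotas: Alpha 4.2450, Beta 9.7493, Gamma 13.0057.
Lower quotas: Alpha 4, Beta 9, Gamma 13 (sum 26, leaving 1 seat).
Remainders in descending order: Beta 0.7493, Alpha 0.2450, Gamma 0.0057.
The surplus seat goes to Beta.
Beta receives 10.

10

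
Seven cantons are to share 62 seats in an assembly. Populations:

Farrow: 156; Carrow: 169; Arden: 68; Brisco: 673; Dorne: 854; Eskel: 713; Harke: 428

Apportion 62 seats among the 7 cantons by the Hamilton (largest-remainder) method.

Total 3061; standard divisor 3061/62 ≈ 49.371.
Standard quotas: Farrow 3.160, Carrow 3.423, Arden 1.377, Brisco 13.631, Dorne 17.298, Eskel 14.442, Harke 8.669.
Lower quotas: Farrow 3, Carrow 3, Arden 1, Brisco 13, Dorne 17, Eskel 14, Harke 8 (sum 59, leaving 3 seats).
Remainders in descending order: Harke 0.669, Brisco 0.631, Eskel 0.442, Carrow 0.423, Arden 0.377, Dorne 0.298, Farrow 0.160.
The surplus seats go to Harke, Brisco, Eskel.

Farrow 3; Carrow 3; Arden 1; Brisco 14; Dorne 17; Eskel 15; Harke 9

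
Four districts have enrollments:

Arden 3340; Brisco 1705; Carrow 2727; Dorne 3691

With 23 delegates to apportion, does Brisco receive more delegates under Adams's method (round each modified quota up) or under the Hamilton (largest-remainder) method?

Adams: Arden 7, Brisco 4, Carrow 5, Dorne 7.
Hamilton: Arden 7, Brisco 3, Carrow 6, Dorne 7.
Brisco gets 4 under Adams and 3 under Hamilton.

Adams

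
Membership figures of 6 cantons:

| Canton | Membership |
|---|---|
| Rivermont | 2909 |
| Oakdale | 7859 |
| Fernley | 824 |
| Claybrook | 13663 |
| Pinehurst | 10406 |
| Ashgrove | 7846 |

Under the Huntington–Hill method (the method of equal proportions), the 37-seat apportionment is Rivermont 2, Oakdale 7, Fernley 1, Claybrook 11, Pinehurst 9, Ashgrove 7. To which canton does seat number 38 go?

Claybrook

Priority for the next seat is population ÷ (√(s·(s+1))).
Priorities: Rivermont 1187.594, Oakdale 1050.203, Fernley 582.656, Claybrook 1189.212, Pinehurst 1096.889, Ashgrove 1048.466.
Highest priority: Claybrook.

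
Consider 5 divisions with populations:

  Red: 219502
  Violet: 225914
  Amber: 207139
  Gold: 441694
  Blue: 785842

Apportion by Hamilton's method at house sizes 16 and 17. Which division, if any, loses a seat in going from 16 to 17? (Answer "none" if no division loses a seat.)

none

At 16 seats: Red 2, Violet 2, Amber 2, Gold 4, Blue 6.
At 17 seats: Red 2, Violet 2, Amber 2, Gold 4, Blue 7.
No division's allocation decreased.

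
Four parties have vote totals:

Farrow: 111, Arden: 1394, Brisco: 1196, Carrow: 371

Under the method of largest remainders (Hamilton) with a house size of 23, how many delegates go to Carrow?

3

Standard divisor: 3072 ÷ 23 ≈ 133.565.
Standard quotas: Farrow 0.831, Arden 10.437, Brisco 8.954, Carrow 2.778.
Lower quotas: Farrow 0, Arden 10, Brisco 8, Carrow 2 (sum 20, leaving 3 seats).
Remainders in descending order: Brisco 0.954, Farrow 0.831, Carrow 0.778, Arden 0.437.
Largest remainders: Brisco, Farrow, Carrow receive the extra seats.
Carrow receives 3.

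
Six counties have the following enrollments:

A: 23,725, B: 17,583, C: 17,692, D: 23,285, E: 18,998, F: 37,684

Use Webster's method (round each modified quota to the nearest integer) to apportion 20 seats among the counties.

Standard divisor 138967/20 ≈ 6948.35; standard quotas: A 3.414, B 2.531, C 2.546, D 3.351, E 2.734, F 5.423.
Rounding to the nearest integer gives A 3, B 3, C 3, D 3, E 3, F 5 — total 20, matching the house size, so no adjustment is needed.

A: 3, B: 3, C: 3, D: 3, E: 3, F: 5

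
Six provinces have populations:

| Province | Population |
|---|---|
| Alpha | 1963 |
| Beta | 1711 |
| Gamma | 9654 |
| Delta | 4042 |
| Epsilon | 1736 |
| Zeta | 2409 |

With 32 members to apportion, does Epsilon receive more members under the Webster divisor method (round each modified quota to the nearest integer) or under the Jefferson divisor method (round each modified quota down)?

Webster: Alpha 3, Beta 2, Gamma 14, Delta 6, Epsilon 3, Zeta 4.
Jefferson: Alpha 3, Beta 2, Gamma 16, Delta 6, Epsilon 2, Zeta 3.
Epsilon gets 3 under Webster and 2 under Jefferson.

Webster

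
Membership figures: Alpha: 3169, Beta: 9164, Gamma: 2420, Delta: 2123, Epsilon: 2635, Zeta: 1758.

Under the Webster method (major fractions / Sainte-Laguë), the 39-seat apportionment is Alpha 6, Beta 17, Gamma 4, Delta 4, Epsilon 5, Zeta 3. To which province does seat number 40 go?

Gamma

Priority for the next seat is population ÷ (current seats + 0.5).
Priorities: Alpha 487.538, Beta 523.657, Gamma 537.778, Delta 471.778, Epsilon 479.091, Zeta 502.286.
Highest priority: Gamma.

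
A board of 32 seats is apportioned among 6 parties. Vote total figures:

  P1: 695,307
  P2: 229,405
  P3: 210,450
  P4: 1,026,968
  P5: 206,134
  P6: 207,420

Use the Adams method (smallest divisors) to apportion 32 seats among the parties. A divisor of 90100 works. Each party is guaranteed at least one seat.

With modified divisor 90100: modified quotas P1 7.717, P2 2.546, P3 2.336, P4 11.398, P5 2.288, P6 2.302.
Rounding up: P1 8, P2 3, P3 3, P4 12, P5 3, P6 3 (total 32).

P1 8; P2 3; P3 3; P4 12; P5 3; P6 3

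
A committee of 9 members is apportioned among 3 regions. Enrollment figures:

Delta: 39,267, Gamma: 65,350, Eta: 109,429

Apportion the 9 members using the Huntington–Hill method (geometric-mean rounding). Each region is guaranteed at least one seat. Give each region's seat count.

With divisor 25574: modified quotas Delta 1.535, Gamma 2.555, Eta 4.279.
Geometric-mean thresholds: Delta √(1·2)=1.414, Gamma √(2·3)=2.449, Eta √(4·5)=4.472.
Each quota rounded against its threshold gives Delta 2, Gamma 3, Eta 4 (total 9).

Delta=2; Gamma=3; Eta=4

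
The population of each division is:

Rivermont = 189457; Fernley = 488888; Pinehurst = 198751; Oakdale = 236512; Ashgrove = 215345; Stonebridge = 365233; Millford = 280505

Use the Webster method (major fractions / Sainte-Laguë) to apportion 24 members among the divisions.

Rivermont 2; Fernley 6; Pinehurst 2; Oakdale 3; Ashgrove 3; Stonebridge 5; Millford 3

Standard divisor 1974691/24 ≈ 82278.792; standard quotas: Rivermont 2.303, Fernley 5.942, Pinehurst 2.416, Oakdale 2.875, Ashgrove 2.617, Stonebridge 4.439, Millford 3.409.
Rounding to the nearest integer gives 2, 6, 2, 3, 3, 4, 3 = 23 seats, so the divisor must be adjusted.
With modified divisor 80700: modified quotas Rivermont 2.348, Fernley 6.058, Pinehurst 2.463, Oakdale 2.931, Ashgrove 2.668, Stonebridge 4.526, Millford 3.476.
Rounding to the nearest integer: Rivermont 2, Fernley 6, Pinehurst 2, Oakdale 3, Ashgrove 3, Stonebridge 5, Millford 3 (total 24).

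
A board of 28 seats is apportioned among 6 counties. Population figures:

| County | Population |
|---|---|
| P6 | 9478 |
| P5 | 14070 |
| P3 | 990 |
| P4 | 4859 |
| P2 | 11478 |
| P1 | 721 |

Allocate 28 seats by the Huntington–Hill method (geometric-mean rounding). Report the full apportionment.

With divisor 1508: modified quotas P6 6.285, P5 9.330, P3 0.656, P4 3.222, P2 7.611, P1 0.478.
Geometric-mean thresholds: P6 √(6·7)=6.481, P5 √(9·10)=9.487, P3 (min 1), P4 √(3·4)=3.464, P2 √(7·8)=7.483, P1 (min 1).
Each quota rounded against its threshold gives P6 6, P5 9, P3 1, P4 3, P2 8, P1 1 (total 28).

P6: 6, P5: 9, P3: 1, P4: 3, P2: 8, P1: 1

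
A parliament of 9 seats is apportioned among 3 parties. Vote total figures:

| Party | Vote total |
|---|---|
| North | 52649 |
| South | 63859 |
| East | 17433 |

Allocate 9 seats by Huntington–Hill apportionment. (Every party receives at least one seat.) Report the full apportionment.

With divisor 14739: modified quotas North 3.572, South 4.333, East 1.183.
Geometric-mean thresholds: North √(3·4)=3.464, South √(4·5)=4.472, East √(1·2)=1.414.
Each quota rounded against its threshold gives North 4, South 4, East 1 (total 9).

North: 4, South: 4, East: 1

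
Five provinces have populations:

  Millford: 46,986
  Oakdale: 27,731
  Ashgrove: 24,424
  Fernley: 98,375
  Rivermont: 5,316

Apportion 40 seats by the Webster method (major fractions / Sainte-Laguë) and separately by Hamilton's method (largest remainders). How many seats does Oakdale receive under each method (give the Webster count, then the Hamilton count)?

Webster: Millford 9, Oakdale 5, Ashgrove 5, Fernley 20, Rivermont 1.
Hamilton: Millford 9, Oakdale 6, Ashgrove 5, Fernley 19, Rivermont 1.
Oakdale gets 5 under Webster and 6 under Hamilton.

5 and 6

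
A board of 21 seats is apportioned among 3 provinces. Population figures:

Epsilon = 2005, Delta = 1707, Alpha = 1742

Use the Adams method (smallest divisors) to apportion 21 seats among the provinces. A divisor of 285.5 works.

Epsilon: 8; Delta: 6; Alpha: 7

With modified divisor 285.5: modified quotas Epsilon 7.023, Delta 5.979, Alpha 6.102.
Rounding up: Epsilon 8, Delta 6, Alpha 7 (total 21).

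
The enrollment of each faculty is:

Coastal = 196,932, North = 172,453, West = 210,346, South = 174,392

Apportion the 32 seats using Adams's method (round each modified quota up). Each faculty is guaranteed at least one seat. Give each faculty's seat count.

Coastal 8, North 7, West 9, South 8

Standard divisor 754123/32 ≈ 23566.344; standard quotas: Coastal 8.356, North 7.318, West 8.926, South 7.400.
Rounding up gives 9, 8, 9, 8 = 34 seats, so the divisor must be adjusted.
With modified divisor 24800: modified quotas Coastal 7.941, North 6.954, West 8.482, South 7.032.
Rounding up: Coastal 8, North 7, West 9, South 8 (total 32).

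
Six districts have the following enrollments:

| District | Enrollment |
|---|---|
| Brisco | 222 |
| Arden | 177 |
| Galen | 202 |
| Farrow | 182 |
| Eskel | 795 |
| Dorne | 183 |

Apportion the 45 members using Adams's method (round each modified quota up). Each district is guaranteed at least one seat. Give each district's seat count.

Brisco: 6, Arden: 5, Galen: 5, Farrow: 5, Eskel: 19, Dorne: 5

Standard divisor 1761/45 ≈ 39.133; standard quotas: Brisco 5.673, Arden 4.523, Galen 5.162, Farrow 4.651, Eskel 20.315, Dorne 4.676.
Rounding up gives 6, 5, 6, 5, 21, 5 = 48 seats, so the divisor must be adjusted.
With modified divisor 43: modified quotas Brisco 5.163, Arden 4.116, Galen 4.698, Farrow 4.233, Eskel 18.488, Dorne 4.256.
Rounding up: Brisco 6, Arden 5, Galen 5, Farrow 5, Eskel 19, Dorne 5 (total 45).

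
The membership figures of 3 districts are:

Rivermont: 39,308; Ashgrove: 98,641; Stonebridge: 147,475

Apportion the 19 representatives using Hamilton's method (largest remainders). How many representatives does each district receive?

Rivermont: 3; Ashgrove: 6; Stonebridge: 10

Total 285424; standard divisor 285424/19 ≈ 15022.316.
Standard quotas: Rivermont 2.6166, Ashgrove 6.5663, Stonebridge 9.8171.
Lower quotas: Rivermont 2, Ashgrove 6, Stonebridge 9 (sum 17, leaving 2 seats).
Remainders in descending order: Stonebridge 0.8171, Rivermont 0.6166, Ashgrove 0.5663.
The surplus seats go to Stonebridge, Rivermont.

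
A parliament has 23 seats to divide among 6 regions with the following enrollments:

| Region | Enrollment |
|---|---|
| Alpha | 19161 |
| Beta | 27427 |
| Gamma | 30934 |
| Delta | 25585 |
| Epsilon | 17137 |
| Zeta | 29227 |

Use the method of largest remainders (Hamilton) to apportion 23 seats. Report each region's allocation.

Alpha=3, Beta=4, Gamma=5, Delta=4, Epsilon=3, Zeta=4

Total 149471; standard divisor 149471/23 ≈ 6498.739.
Standard quotas: Alpha 2.9484, Beta 4.2204, Gamma 4.7600, Delta 3.9369, Epsilon 2.6370, Zeta 4.4973.
Lower quotas: Alpha 2, Beta 4, Gamma 4, Delta 3, Epsilon 2, Zeta 4 (sum 19, leaving 4 seats).
Remainders in descending order: Alpha 0.9484, Delta 0.9369, Gamma 0.7600, Epsilon 0.6370, Zeta 0.4973, Beta 0.2204.
The surplus seats go to Alpha, Delta, Gamma, Epsilon.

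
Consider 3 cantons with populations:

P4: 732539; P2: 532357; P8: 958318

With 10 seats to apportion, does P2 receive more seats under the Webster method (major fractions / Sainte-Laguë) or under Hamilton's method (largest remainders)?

Hamilton

Webster: P4 3, P2 2, P8 5.
Hamilton: P4 3, P2 3, P8 4.
P2 gets 2 under Webster and 3 under Hamilton.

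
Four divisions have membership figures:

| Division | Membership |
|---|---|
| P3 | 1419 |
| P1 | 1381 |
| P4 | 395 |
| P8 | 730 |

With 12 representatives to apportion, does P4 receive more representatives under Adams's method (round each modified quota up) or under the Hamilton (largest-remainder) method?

Adams: P3 4, P1 4, P4 2, P8 2.
Hamilton: P3 5, P1 4, P4 1, P8 2.
P4 gets 2 under Adams and 1 under Hamilton.

Adams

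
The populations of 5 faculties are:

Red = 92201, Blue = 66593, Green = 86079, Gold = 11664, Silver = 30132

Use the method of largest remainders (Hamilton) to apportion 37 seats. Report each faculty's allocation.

Red 12, Blue 9, Green 11, Gold 1, Silver 4

The standard divisor is 286669/37 ≈ 7747.811.
Standard quotas: Red 11.9003, Blue 8.5951, Green 11.1101, Gold 1.5055, Silver 3.8891.
Lower quotas: Red 11, Blue 8, Green 11, Gold 1, Silver 3 (sum 34, leaving 3 seats).
Remainders in descending order: Red 0.9003, Silver 0.8891, Blue 0.5951, Gold 0.5055, Green 0.1101.
The surplus seats go to Red, Silver, Blue.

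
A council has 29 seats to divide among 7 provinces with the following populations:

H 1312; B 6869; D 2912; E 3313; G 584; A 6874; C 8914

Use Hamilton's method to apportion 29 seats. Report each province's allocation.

Total 30778; standard divisor 30778/29 ≈ 1061.31.
Standard quotas: H 1.2362, B 6.4722, D 2.7438, E 3.1216, G 0.5503, A 6.4769, C 8.3991.
Lower quotas: H 1, B 6, D 2, E 3, G 0, A 6, C 8 (sum 26, leaving 3 seats).
Remainders in descending order: D 0.7438, G 0.5503, A 0.4769, B 0.4722, C 0.3991, H 0.2362, E 0.1216.
The surplus seats go to D, G, A.

H 1, B 6, D 3, E 3, G 1, A 7, C 8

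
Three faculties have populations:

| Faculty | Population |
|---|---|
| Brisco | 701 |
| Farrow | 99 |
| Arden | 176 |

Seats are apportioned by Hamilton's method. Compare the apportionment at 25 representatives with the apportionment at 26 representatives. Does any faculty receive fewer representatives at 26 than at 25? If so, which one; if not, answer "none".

Farrow

At 25 seats: Brisco 18, Farrow 3, Arden 4.
At 26 seats: Brisco 19, Farrow 2, Arden 5.
Farrow drops from 3 to 2.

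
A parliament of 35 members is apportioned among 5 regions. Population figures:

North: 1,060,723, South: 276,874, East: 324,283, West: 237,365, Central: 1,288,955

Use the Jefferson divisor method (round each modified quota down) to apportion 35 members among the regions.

Standard divisor 3188200/35 ≈ 91091.429; standard quotas: North 11.645, South 3.040, East 3.560, West 2.606, Central 14.150.
Rounding down gives 11, 3, 3, 2, 14 = 33 seats, so the divisor must be adjusted.
With modified divisor 83800: modified quotas North 12.658, South 3.304, East 3.870, West 2.833, Central 15.381.
Rounding down: North 12, South 3, East 3, West 2, Central 15 (total 35).

North 12, South 3, East 3, West 2, Central 15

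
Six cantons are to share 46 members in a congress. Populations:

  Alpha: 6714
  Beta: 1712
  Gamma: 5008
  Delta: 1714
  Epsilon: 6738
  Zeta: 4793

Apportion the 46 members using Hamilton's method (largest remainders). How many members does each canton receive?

Alpha=11, Beta=3, Gamma=9, Delta=3, Epsilon=12, Zeta=8

Standard divisor: 26679 ÷ 46 ≈ 579.978.
Standard quotas: Alpha 11.5763, Beta 2.9518, Gamma 8.6348, Delta 2.9553, Epsilon 11.6177, Zeta 8.2641.
Lower quotas: Alpha 11, Beta 2, Gamma 8, Delta 2, Epsilon 11, Zeta 8 (sum 42, leaving 4 seats).
Remainders in descending order: Delta 0.9553, Beta 0.9518, Gamma 0.6348, Epsilon 0.6177, Alpha 0.5763, Zeta 0.2641.
Largest remainders: Delta, Beta, Gamma, Epsilon receive the extra seats.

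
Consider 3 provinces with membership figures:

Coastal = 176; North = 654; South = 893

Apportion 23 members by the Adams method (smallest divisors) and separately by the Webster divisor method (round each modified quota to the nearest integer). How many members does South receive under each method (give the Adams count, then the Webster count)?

11 and 12

Adams: Coastal 3, North 9, South 11.
Webster: Coastal 2, North 9, South 12.
South gets 11 under Adams and 12 under Webster.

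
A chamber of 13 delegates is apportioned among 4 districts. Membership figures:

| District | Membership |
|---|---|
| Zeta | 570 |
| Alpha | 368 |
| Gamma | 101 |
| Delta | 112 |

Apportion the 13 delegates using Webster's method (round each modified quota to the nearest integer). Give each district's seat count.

Standard divisor 1151/13 ≈ 88.538; standard quotas: Zeta 6.438, Alpha 4.156, Gamma 1.141, Delta 1.265.
Rounding to the nearest integer gives 6, 4, 1, 1 = 12 seats, so the divisor must be adjusted.
With modified divisor 85: modified quotas Zeta 6.706, Alpha 4.329, Gamma 1.188, Delta 1.318.
Rounding to the nearest integer: Zeta 7, Alpha 4, Gamma 1, Delta 1 (total 13).

Zeta 7, Alpha 4, Gamma 1, Delta 1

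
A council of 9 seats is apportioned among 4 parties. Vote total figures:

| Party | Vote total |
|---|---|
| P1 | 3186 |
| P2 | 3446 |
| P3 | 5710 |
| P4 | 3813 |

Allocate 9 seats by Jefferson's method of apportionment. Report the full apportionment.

Standard divisor 16155/9 ≈ 1795; standard quotas: P1 1.775, P2 1.920, P3 3.181, P4 2.124.
Rounding down gives 1, 1, 3, 2 = 7 seats, so the divisor must be adjusted.
With modified divisor 1500: modified quotas P1 2.124, P2 2.297, P3 3.807, P4 2.542.
Rounding down: P1 2, P2 2, P3 3, P4 2 (total 9).

P1=2, P2=2, P3=3, P4=2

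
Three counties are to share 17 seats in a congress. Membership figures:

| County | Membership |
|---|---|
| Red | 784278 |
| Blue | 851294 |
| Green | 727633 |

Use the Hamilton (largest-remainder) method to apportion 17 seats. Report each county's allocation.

The standard divisor is 2363205/17 ≈ 139012.059.
Standard quotas: Red 5.6418, Blue 6.1239, Green 5.2343.
Lower quotas: Red 5, Blue 6, Green 5 (sum 16, leaving 1 seat).
Remainders in descending order: Red 0.6418, Green 0.2343, Blue 0.1239.
Largest remainder: Red receives the extra seat.

Red 6, Blue 6, Green 5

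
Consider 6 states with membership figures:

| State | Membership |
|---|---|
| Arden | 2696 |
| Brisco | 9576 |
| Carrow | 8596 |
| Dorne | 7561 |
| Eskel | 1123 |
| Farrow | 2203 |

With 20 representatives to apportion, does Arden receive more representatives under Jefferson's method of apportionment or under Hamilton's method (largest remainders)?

Jefferson: Arden 1, Brisco 7, Carrow 6, Dorne 5, Eskel 0, Farrow 1.
Hamilton: Arden 2, Brisco 6, Carrow 5, Dorne 5, Eskel 1, Farrow 1.
Arden gets 1 under Jefferson and 2 under Hamilton.

Hamilton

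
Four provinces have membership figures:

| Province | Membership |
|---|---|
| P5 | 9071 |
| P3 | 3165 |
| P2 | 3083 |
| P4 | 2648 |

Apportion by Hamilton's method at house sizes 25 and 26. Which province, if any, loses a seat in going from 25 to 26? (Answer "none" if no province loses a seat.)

At 25 seats: P5 13, P3 4, P2 4, P4 4.
At 26 seats: P5 13, P3 5, P2 4, P4 4.
No province's allocation decreased.

none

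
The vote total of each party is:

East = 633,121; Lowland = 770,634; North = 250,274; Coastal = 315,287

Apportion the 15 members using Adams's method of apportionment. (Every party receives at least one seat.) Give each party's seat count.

Standard divisor 1969316/15 ≈ 131287.733; standard quotas: East 4.822, Lowland 5.870, North 1.906, Coastal 2.401.
Rounding up gives 5, 6, 2, 3 = 16 seats, so the divisor must be adjusted.
With modified divisor 155900: modified quotas East 4.061, Lowland 4.943, North 1.605, Coastal 2.022.
Rounding up: East 5, Lowland 5, North 2, Coastal 3 (total 15).

East: 5; Lowland: 5; North: 2; Coastal: 3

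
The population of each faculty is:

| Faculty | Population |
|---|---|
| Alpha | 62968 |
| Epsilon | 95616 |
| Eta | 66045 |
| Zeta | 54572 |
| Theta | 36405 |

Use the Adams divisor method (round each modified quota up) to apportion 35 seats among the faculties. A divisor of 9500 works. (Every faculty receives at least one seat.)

With modified divisor 9500: modified quotas Alpha 6.628, Epsilon 10.065, Eta 6.952, Zeta 5.744, Theta 3.832.
Rounding up: Alpha 7, Epsilon 11, Eta 7, Zeta 6, Theta 4 (total 35).

Alpha=7; Epsilon=11; Eta=7; Zeta=6; Theta=4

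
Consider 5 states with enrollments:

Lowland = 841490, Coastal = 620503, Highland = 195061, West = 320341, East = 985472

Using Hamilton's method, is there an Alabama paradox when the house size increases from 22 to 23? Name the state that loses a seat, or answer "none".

At 22 seats: Lowland 6, Coastal 5, Highland 2, West 2, East 7.
At 23 seats: Lowland 7, Coastal 5, Highland 1, West 2, East 8.
Highland drops from 2 to 1.

Highland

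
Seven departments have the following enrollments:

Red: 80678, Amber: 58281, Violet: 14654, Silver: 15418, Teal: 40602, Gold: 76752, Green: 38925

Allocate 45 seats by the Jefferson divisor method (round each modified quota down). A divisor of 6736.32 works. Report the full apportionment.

Red 11, Amber 8, Violet 2, Silver 2, Teal 6, Gold 11, Green 5

With modified divisor 6736.32: modified quotas Red 11.977, Amber 8.652, Violet 2.175, Silver 2.289, Teal 6.027, Gold 11.394, Green 5.778.
Rounding down: Red 11, Amber 8, Violet 2, Silver 2, Teal 6, Gold 11, Green 5 (total 45).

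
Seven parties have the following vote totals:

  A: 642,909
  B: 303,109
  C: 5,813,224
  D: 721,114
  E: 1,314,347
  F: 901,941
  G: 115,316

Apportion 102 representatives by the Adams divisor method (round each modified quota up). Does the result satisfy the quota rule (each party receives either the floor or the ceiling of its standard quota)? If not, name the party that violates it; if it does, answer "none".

C

Standard quotas: A 6.683, B 3.151, C 60.431, D 7.496, E 13.663, F 9.376, G 1.199.
Adams allocation: A 7, B 4, C 58, D 8, E 14, F 9, G 2.
C has quota 60.431 (lower 60, upper 61) but receives 58 — outside the quota interval.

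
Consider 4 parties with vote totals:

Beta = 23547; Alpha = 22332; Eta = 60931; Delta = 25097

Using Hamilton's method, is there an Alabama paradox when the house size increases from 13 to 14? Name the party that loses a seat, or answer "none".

At 13 seats: Beta 2, Alpha 2, Eta 6, Delta 3.
At 14 seats: Beta 3, Alpha 2, Eta 6, Delta 3.
No party's allocation decreased.

none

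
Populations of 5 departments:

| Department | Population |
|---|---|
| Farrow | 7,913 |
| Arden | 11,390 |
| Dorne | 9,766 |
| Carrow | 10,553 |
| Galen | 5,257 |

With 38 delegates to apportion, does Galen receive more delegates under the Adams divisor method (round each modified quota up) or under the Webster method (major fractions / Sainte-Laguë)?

Adams: Farrow 7, Arden 9, Dorne 8, Carrow 9, Galen 5.
Webster: Farrow 7, Arden 10, Dorne 8, Carrow 9, Galen 4.
Galen gets 5 under Adams and 4 under Webster.

Adams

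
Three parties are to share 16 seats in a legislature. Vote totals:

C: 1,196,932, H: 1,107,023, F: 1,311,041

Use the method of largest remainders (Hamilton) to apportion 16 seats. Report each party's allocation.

C=5, H=5, F=6

Standard divisor: 3614996 ÷ 16 ≈ 225937.25.
Standard quotas: C 5.2976, H 4.8997, F 5.8027.
Lower quotas: C 5, H 4, F 5 (sum 14, leaving 2 seats).
Remainders in descending order: H 0.8997, F 0.8027, C 0.2976.
Largest remainders: H, F receive the extra seats.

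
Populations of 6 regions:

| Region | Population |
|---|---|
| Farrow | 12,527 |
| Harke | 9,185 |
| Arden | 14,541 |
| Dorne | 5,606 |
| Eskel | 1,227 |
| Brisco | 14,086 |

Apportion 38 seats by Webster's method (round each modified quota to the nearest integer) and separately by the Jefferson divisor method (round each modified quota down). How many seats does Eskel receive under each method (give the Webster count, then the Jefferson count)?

Webster: Farrow 8, Harke 6, Arden 10, Dorne 4, Eskel 1, Brisco 9.
Jefferson: Farrow 8, Harke 6, Arden 10, Dorne 4, Eskel 0, Brisco 10.
Eskel gets 1 under Webster and 0 under Jefferson.

1 and 0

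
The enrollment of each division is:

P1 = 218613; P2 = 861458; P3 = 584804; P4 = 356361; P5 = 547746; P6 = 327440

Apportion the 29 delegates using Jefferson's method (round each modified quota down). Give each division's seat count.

P1 2; P2 9; P3 6; P4 3; P5 6; P6 3

Standard divisor 2896422/29 ≈ 99876.621; standard quotas: P1 2.189, P2 8.625, P3 5.855, P4 3.568, P5 5.484, P6 3.278.
Rounding down gives 2, 8, 5, 3, 5, 3 = 26 seats, so the divisor must be adjusted.
With modified divisor 90200: modified quotas P1 2.424, P2 9.551, P3 6.483, P4 3.951, P5 6.073, P6 3.630.
Rounding down: P1 2, P2 9, P3 6, P4 3, P5 6, P6 3 (total 29).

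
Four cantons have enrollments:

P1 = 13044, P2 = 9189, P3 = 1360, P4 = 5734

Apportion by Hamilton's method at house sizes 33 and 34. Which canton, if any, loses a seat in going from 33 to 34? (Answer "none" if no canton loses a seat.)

P3

At 33 seats: P1 15, P2 10, P3 2, P4 6.
At 34 seats: P1 15, P2 11, P3 1, P4 7.
P3 drops from 2 to 1.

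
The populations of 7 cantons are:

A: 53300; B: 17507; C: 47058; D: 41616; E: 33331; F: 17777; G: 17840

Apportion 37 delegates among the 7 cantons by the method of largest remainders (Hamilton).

Standard divisor: 228429 ÷ 37 ≈ 6173.757.
Standard quotas: A 8.6333, B 2.8357, C 7.6223, D 6.7408, E 5.3988, F 2.8794, G 2.8897.
Lower quotas: A 8, B 2, C 7, D 6, E 5, F 2, G 2 (sum 32, leaving 5 seats).
Remainders in descending order: G 0.8897, F 0.8794, B 0.8357, D 0.7408, A 0.6333, C 0.6223, E 0.3988.
Largest remainders: G, F, B, D, A receive the extra seats.

A 9; B 3; C 7; D 7; E 5; F 3; G 3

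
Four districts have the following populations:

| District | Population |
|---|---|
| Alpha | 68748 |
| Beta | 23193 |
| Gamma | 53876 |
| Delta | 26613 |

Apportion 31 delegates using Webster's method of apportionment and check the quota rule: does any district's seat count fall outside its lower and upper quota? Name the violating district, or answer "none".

Standard quotas: Alpha 12.360, Beta 4.170, Gamma 9.686, Delta 4.785.
Webster allocation: Alpha 12, Beta 4, Gamma 10, Delta 5.
Every allocation lies between the lower and upper quota.

none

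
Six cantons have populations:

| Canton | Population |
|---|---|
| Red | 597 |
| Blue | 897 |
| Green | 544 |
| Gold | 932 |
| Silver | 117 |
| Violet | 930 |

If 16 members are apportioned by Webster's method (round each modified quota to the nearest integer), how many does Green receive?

2

Standard divisor 4017/16 ≈ 251.062; standard quotas: Red 2.378, Blue 3.573, Green 2.167, Gold 3.712, Silver 0.466, Violet 3.704.
Rounding to the nearest integer gives Red 2, Blue 4, Green 2, Gold 4, Silver 0, Violet 4 — total 16, matching the house size, so no adjustment is needed.
Green receives 2.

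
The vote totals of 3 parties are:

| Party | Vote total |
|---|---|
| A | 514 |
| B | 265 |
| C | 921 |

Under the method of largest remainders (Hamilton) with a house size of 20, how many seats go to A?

Total 1700; standard divisor 1700/20 = 85.
Standard quotas: A 6.047, B 3.118, C 10.835.
Lower quotas: A 6, B 3, C 10 (sum 19, leaving 1 seat).
Remainders in descending order: C 0.835, B 0.118, A 0.047.
The surplus seat goes to C.
A receives 6.

6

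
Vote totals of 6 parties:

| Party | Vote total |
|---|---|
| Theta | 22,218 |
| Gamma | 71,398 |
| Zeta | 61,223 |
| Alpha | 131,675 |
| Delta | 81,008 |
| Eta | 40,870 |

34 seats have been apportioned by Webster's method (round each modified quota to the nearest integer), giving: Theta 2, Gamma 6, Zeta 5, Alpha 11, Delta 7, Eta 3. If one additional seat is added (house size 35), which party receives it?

Eta

Priority for the next seat is population ÷ (current seats + 0.5).
Priorities: Theta 8887.200, Gamma 10984.308, Zeta 11131.455, Alpha 11450.000, Delta 10801.067, Eta 11677.143.
Highest priority: Eta.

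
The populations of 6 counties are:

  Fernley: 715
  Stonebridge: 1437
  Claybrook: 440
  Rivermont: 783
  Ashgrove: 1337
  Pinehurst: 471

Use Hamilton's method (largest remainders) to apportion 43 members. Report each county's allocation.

Fernley 6; Stonebridge 12; Claybrook 4; Rivermont 6; Ashgrove 11; Pinehurst 4

Total 5183; standard divisor 5183/43 ≈ 120.535.
Standard quotas: Fernley 5.932, Stonebridge 11.922, Claybrook 3.650, Rivermont 6.496, Ashgrove 11.092, Pinehurst 3.908.
Lower quotas: Fernley 5, Stonebridge 11, Claybrook 3, Rivermont 6, Ashgrove 11, Pinehurst 3 (sum 39, leaving 4 seats).
Remainders in descending order: Fernley 0.932, Stonebridge 0.922, Pinehurst 0.908, Claybrook 0.650, Rivermont 0.496, Ashgrove 0.092.
The surplus seats go to Fernley, Stonebridge, Pinehurst, Claybrook.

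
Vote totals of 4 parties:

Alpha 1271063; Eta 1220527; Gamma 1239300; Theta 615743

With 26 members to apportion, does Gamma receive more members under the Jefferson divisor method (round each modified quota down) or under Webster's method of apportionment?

Jefferson: Alpha 8, Eta 7, Gamma 8, Theta 3.
Webster: Alpha 8, Eta 7, Gamma 7, Theta 4.
Gamma gets 8 under Jefferson and 7 under Webster.

Jefferson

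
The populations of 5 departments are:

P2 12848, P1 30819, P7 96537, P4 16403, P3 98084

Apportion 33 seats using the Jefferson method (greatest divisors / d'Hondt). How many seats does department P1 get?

4

Standard divisor 254691/33 ≈ 7717.909; standard quotas: P2 1.665, P1 3.993, P7 12.508, P4 2.125, P3 12.709.
Rounding down gives 1, 3, 12, 2, 12 = 30 seats, so the divisor must be adjusted.
With modified divisor 7200: modified quotas P2 1.784, P1 4.280, P7 13.408, P4 2.278, P3 13.623.
Rounding down: P2 1, P1 4, P7 13, P4 2, P3 13 (total 33).
P1 receives 4.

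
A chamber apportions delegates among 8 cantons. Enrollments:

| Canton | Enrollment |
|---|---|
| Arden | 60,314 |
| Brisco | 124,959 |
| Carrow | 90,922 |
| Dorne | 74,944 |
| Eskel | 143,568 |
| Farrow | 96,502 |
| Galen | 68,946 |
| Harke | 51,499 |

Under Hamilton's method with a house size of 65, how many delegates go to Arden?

6

Total 711654; standard divisor 711654/65 ≈ 10948.523.
Standard quotas: Arden 5.5089, Brisco 11.4133, Carrow 8.3045, Dorne 6.8451, Eskel 13.1130, Farrow 8.8142, Galen 6.2973, Harke 4.7037.
Lower quotas: Arden 5, Brisco 11, Carrow 8, Dorne 6, Eskel 13, Farrow 8, Galen 6, Harke 4 (sum 61, leaving 4 seats).
Remainders in descending order: Dorne 0.8451, Farrow 0.8142, Harke 0.7037, Arden 0.5089, Brisco 0.4133, Carrow 0.3045, Galen 0.2973, Eskel 0.1130.
Largest remainders: Dorne, Farrow, Harke, Arden receive the extra seats.
Arden receives 6.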